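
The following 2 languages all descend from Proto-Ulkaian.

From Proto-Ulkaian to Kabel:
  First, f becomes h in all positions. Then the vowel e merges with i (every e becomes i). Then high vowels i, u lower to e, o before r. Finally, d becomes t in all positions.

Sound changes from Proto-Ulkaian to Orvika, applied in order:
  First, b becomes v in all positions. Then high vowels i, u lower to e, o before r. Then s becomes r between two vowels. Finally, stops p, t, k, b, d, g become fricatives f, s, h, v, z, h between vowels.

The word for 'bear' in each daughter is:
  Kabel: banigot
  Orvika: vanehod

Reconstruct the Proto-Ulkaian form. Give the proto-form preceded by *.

*banegod

Position 1: Kabel has b, Orvika has v. Kabel preserves b here (none of its changes turn any other segment into b), so the proto-segment is *b.
Position 5: Kabel has g, Orvika has h. Kabel preserves g here (none of its changes turn any other segment into g), so the proto-segment is *g.
Continuing position by position gives *banegod; check it forward:
Kabel: *banegod
  banegod (rule 1 does not apply)
  banegod → banigod   [vowel merger]
  banigod (rule 3 does not apply)
  banigod → banigot   [unconditioned shift]
  giving Kabel banigot.
Orvika: *banegod
  banegod → vanegod   [unconditioned shift]
  vanegod (rule 2 does not apply)
  vanegod (rule 3 does not apply)
  vanegod → vanehod   [intervocalic lenition]
  giving Orvika vanehod.
*banegod is the unique common source.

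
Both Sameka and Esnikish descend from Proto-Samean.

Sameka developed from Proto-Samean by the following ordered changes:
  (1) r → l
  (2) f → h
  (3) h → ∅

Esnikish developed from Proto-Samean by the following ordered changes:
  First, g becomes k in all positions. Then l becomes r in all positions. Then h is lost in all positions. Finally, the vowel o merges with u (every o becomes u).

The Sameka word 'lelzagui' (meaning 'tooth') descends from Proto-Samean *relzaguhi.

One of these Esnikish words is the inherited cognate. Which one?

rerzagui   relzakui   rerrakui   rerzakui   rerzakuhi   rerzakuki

Esnikish: *relzaguhi
  relzaguhi → relzakuhi   [unconditioned shift]
  relzakuhi → rerzakuhi   [unconditioned shift]
  rerzakuhi → rerzakui   [h-loss]
  rerzakui (rule 4 does not apply)
  giving Esnikish rerzakui.
The other candidates each miss or misapply at least one Esnikish change.

rerzakui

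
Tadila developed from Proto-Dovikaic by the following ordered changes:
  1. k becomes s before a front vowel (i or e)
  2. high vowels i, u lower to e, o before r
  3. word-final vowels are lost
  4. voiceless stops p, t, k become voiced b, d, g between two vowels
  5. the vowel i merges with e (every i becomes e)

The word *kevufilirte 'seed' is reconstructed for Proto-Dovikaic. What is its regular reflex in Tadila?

sevufelert

Tadila: *kevufilirte > sevufilirte > sevufilerte > sevufilert > sevufelert  (by palatalisation, pre-rhotic lowering, apocope, vowel merger)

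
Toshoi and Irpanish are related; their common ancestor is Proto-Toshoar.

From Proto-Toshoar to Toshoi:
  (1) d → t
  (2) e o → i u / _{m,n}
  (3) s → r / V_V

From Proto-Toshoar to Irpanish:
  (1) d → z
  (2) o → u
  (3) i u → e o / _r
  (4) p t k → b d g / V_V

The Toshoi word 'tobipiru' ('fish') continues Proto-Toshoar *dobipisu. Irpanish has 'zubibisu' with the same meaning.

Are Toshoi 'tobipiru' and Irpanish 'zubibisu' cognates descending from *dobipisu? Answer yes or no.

Derive the expected Irpanish reflex of *dobipisu:
Irpanish: start from *dobipisu.
  rule 1 (unconditioned shift): dobipisu → zobipisu
  rule 2 (vowel merger): zobipisu → zubipisu
  rule 3: no change — zubipisu
  rule 4 (intervocalic voicing): zubipisu → zubibisu
  ⇒ Irpanish zubibisu
Irpanish 'zubibisu' matches the regular reflex exactly, so the pair is cognate.

yes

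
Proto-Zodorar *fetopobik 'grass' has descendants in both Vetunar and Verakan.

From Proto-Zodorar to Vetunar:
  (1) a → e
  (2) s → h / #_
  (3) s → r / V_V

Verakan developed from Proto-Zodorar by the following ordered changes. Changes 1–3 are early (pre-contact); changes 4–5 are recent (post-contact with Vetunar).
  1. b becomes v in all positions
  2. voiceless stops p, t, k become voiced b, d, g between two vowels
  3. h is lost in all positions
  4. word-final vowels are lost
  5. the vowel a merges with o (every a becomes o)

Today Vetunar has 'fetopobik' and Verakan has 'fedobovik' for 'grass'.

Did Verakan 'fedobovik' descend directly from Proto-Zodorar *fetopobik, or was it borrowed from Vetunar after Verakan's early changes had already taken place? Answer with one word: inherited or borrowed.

If inherited, *fetopobik would pass through all of Verakan's changes:
Verakan: start from *fetopobik.
  rule 1 (unconditioned shift): fetopobik → fetopovik
  rule 2 (intervocalic voicing): fetopovik → fedobovik
  rule 3: no change — fedobovik
  rule 4: no change — fedobovik
  rule 5: no change — fedobovik
  ⇒ Verakan fedobovik
If borrowed from Vetunar 'fetopobik' after the early changes, it would undergo only the recent ones:
  rule 4 (apocope): no change (fetopobik)
  rule 5 (vowel merger): no change (fetopobik)
  ⇒ as a loan: fetopobik
Verakan 'fedobovik' matches the inherited outcome exactly, so it is an inherited cognate, not a loan.

inherited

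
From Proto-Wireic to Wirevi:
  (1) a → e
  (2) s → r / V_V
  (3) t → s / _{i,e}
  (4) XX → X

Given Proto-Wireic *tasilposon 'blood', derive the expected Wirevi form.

Wirevi: start from *tasilposon.
  rule 1 (vowel merger): tasilposon → tesilposon
  rule 2 (rhotacism): tesilposon → terilporon
  rule 3 (palatalisation): terilporon → serilporon
  rule 4: no change — serilporon
  ⇒ Wirevi serilporon

serilporon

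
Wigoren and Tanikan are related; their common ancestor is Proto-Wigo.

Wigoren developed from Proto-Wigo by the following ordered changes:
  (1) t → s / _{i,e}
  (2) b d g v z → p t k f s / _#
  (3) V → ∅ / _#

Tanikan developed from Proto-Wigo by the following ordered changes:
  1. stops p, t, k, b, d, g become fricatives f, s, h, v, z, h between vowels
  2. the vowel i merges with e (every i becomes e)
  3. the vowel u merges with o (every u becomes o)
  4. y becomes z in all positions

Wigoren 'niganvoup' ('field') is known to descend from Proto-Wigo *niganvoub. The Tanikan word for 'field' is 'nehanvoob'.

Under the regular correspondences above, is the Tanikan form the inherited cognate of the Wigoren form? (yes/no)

Derive the expected Tanikan reflex of *niganvoub:
Tanikan: start from *niganvoub.
  rule 1 (intervocalic lenition): niganvoub → nihanvoub
  rule 2 (vowel merger): nihanvoub → nehanvoub
  rule 3 (vowel merger): nehanvoub → nehanvoob
  rule 4: no change — nehanvoob
  ⇒ Tanikan nehanvoob
Tanikan 'nehanvoob' matches the regular reflex exactly, so the pair is cognate.

yes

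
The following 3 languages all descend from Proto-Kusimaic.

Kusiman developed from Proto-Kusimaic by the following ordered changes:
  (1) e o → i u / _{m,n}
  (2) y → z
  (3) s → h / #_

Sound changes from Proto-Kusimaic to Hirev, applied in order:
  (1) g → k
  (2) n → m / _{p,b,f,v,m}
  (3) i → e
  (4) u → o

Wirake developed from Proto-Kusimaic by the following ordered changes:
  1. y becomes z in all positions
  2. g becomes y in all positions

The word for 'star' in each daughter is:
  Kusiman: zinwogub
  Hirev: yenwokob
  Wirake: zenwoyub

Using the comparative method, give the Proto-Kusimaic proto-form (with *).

Position 2: Kusiman has i, Hirev has e, Wirake has e. Wirake preserves e here (none of its changes turn any other segment into e), so the proto-segment is *e.
Position 1: Kusiman has z, Hirev has y, Wirake has z. Hirev preserves y here (none of its changes turn any other segment into y), so the proto-segment is *y.
Verify the candidate proto-form against each daughter:
Kusiman: *yenwogub > yinwogub > zinwogub  (by pre-nasal raising, unconditioned shift)
Hirev: start from *yenwogub.
  rule 1 (unconditioned shift): yenwogub → yenwokub
  rule 2: no change — yenwokub
  rule 3: no change — yenwokub
  rule 4 (vowel merger): yenwokub → yenwokob
  ⇒ Hirev yenwokob
Wirake: *yenwogub
  yenwogub → zenwogub   [unconditioned shift]
  zenwogub → zenwoyub   [unconditioned shift]
  giving Wirake zenwoyub.
Only *yenwogub yields all of Kusiman zinwogub, Hirev yenwokob, Wirake zenwoyub.

*yenwogub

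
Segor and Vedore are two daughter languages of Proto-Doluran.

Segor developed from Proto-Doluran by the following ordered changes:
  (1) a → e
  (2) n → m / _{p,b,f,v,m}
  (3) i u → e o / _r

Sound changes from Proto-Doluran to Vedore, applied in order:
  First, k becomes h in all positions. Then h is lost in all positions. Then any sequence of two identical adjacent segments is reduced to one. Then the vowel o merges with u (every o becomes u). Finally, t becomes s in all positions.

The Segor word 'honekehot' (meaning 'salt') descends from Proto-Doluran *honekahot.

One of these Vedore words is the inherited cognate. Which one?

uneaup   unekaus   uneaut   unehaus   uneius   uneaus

uneaus

Vedore: *honekahot > honehahot > oneaot > uneaut > uneaus  (by unconditioned shift, h-loss, vowel merger, unconditioned shift)
Among the options, 'uneaus' alone shows every Vedore change applied in order.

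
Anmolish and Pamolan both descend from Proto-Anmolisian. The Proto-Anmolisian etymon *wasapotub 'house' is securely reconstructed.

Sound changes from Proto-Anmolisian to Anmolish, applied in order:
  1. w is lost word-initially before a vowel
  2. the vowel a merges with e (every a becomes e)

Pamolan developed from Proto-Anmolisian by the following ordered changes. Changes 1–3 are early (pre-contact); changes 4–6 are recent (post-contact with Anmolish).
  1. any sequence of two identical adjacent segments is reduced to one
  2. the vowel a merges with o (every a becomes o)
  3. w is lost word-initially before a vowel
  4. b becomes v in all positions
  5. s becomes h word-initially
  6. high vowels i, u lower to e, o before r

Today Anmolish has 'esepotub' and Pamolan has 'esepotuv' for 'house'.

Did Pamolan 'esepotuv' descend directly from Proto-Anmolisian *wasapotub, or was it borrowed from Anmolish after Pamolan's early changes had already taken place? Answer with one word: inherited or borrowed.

If inherited, *wasapotub would pass through all of Pamolan's changes:
Pamolan: start from *wasapotub.
  rule 1: no change — wasapotub
  rule 2 (vowel merger): wasapotub → wosopotub
  rule 3 (glide loss): wosopotub → osopotub
  rule 4 (unconditioned shift): osopotub → osopotuv
  rule 5: no change — osopotuv
  rule 6: no change — osopotuv
  ⇒ Pamolan osopotuv
If borrowed from Anmolish 'esepotub' after the early changes, it would undergo only the recent ones:
  rule 4 (unconditioned shift): esepotub → esepotuv
  rule 5 (debuccalisation): no change (esepotuv)
  rule 6 (pre-rhotic lowering): no change (esepotuv)
  ⇒ as a loan: esepotuv
Pamolan 'esepotuv' matches the loan outcome 'esepotuv', not the inherited 'osopotuv' — it skipped the early Pamolan changes, so it was borrowed from Anmolish.

borrowed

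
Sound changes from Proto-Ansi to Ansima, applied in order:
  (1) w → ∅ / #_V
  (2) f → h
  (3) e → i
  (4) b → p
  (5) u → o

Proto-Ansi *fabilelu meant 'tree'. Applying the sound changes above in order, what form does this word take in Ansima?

Ansima: *fabilelu > habilelu > habililu > hapililu > hapililo  (by unconditioned shift, vowel merger, unconditioned shift, vowel merger)

hapililo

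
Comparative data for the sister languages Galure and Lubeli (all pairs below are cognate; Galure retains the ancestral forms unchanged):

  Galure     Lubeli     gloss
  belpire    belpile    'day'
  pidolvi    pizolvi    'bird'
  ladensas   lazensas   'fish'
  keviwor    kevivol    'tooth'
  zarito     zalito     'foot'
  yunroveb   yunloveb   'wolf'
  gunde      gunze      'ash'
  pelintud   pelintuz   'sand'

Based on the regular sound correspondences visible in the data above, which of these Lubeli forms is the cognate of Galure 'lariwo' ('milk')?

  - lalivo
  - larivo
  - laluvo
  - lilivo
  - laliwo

zarito ~ zalito — Galure r corresponds to Lubeli l between vowels (before a front vowel).
keviwor ~ kevivol — Galure w corresponds to Lubeli v between vowels (before a back vowel).
Applying these to Galure 'lariwo':
  lariwo → laliwo   (r→l between vowels (before a front vowel))
  laliwo → lalivo   (w→v between vowels (before a back vowel))
So the Lubeli cognate is 'lalivo'.

lalivo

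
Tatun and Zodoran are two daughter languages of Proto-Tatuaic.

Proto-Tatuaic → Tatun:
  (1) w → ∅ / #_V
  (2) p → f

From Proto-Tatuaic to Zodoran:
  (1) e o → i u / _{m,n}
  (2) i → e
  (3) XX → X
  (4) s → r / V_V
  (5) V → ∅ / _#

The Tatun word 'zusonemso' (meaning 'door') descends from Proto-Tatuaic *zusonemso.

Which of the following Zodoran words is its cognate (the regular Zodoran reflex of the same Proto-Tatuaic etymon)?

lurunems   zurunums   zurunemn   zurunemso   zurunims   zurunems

Zodoran: start from *zusonemso.
  rule 1 (pre-nasal raising): zusonemso → zusunimso
  rule 2 (vowel merger): zusunimso → zusunemso
  rule 3: no change — zusunemso
  rule 4 (rhotacism): zusunemso → zurunemso
  rule 5 (apocope): zurunemso → zurunems
  ⇒ Zodoran zurunems
Among the options, 'zurunems' alone shows every Zodoran change applied in order.

zurunems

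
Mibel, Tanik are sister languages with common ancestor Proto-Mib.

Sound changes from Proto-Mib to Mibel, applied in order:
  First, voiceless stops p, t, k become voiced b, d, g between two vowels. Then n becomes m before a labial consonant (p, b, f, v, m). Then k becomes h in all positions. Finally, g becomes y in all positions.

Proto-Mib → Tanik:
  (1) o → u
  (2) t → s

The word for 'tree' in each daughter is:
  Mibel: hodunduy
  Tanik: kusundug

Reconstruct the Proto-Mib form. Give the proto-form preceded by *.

*kotundug

Position 1: Mibel has h, Tanik has k. Tanik preserves k here (none of its changes turn any other segment into k), so the proto-segment is *k.
Position 2: Mibel has o, Tanik has u. Mibel preserves o here (none of its changes turn any other segment into o), so the proto-segment is *o.
Position 8: Mibel has y, Tanik has g. Tanik preserves g here (none of its changes turn any other segment into g), so the proto-segment is *g.
Verify the candidate proto-form against each daughter:
Mibel: *kotundug
  kotundug → kodundug   [intervocalic voicing]
  kodundug (rule 2 does not apply)
  kodundug → hodundug   [unconditioned shift]
  hodundug → hodunduy   [unconditioned shift]
  giving Mibel hodunduy.
Tanik: start from *kotundug.
  rule 1 (vowel merger): kotundug → kutundug
  rule 2 (unconditioned shift): kutundug → kusundug
  ⇒ Tanik kusundug
No other proto-form is consistent with every reflex, so the reconstruction is *kotundug.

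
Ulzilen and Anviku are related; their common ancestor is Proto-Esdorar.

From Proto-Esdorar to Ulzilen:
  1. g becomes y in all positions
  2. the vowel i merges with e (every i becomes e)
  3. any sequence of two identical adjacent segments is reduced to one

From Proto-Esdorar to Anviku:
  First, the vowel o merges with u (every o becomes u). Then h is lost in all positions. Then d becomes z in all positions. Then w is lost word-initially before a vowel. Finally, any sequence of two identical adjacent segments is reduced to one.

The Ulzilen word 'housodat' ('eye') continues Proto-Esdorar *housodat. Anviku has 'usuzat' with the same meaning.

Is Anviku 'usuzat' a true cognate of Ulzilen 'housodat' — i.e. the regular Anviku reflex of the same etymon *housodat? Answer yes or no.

Derive the expected Anviku reflex of *housodat:
Anviku: start from *housodat.
  rule 1 (vowel merger): housodat → huusudat
  rule 2 (h-loss): huusudat → uusudat
  rule 3 (unconditioned shift): uusudat → uusuzat
  rule 4: no change — uusuzat
  rule 5 (degemination): uusuzat → usuzat
  ⇒ Anviku usuzat
Anviku 'usuzat' matches the regular reflex exactly, so the pair is cognate.

yes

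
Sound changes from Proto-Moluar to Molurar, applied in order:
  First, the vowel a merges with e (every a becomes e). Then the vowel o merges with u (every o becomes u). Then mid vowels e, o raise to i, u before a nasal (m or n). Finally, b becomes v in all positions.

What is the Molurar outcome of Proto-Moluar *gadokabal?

gedukevel

Molurar: *gadokabal
  gadokabal → gedokebel   [vowel merger]
  gedokebel → gedukebel   [vowel merger]
  gedukebel (rule 3 does not apply)
  gedukebel → gedukevel   [unconditioned shift]
  giving Molurar gedukevel.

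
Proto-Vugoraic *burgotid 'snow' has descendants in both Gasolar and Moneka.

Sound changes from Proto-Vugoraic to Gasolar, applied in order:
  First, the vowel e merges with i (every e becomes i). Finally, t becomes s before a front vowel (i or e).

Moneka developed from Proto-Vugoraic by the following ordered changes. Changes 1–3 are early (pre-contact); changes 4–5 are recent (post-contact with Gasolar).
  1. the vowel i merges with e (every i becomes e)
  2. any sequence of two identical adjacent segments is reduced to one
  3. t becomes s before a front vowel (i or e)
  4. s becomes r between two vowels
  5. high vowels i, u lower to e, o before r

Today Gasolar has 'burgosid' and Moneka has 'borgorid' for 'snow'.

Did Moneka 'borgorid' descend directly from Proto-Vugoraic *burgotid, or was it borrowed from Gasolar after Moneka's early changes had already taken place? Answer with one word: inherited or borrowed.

borrowed

If inherited, *burgotid would pass through all of Moneka's changes:
Moneka: *burgotid
  burgotid → burgoted   [vowel merger]
  burgoted (rule 2 does not apply)
  burgoted → burgosed   [palatalisation]
  burgosed → burgored   [rhotacism]
  burgored → borgored   [pre-rhotic lowering]
  giving Moneka borgored.
If borrowed from Gasolar 'burgosid' after the early changes, it would undergo only the recent ones:
  rule 4 (rhotacism): burgosid → burgorid
  rule 5 (pre-rhotic lowering): burgorid → borgorid
  ⇒ as a loan: borgorid
Moneka 'borgorid' matches the loan outcome 'borgorid', not the inherited 'borgored' — it skipped the early Moneka changes, so it was borrowed from Gasolar.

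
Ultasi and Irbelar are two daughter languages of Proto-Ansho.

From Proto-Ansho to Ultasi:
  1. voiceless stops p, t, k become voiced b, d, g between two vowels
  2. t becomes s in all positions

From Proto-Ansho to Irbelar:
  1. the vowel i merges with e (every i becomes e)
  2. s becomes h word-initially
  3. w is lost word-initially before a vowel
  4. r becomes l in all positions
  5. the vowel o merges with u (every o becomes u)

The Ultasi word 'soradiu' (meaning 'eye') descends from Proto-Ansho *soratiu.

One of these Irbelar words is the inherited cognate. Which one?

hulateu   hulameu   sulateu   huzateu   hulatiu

Irbelar: start from *soratiu.
  rule 1 (vowel merger): soratiu → sorateu
  rule 2 (debuccalisation): sorateu → horateu
  rule 3: no change — horateu
  rule 4 (unconditioned shift): horateu → holateu
  rule 5 (vowel merger): holateu → hulateu
  ⇒ Irbelar hulateu
Among the options, 'hulateu' alone shows every Irbelar change applied in order.

hulateu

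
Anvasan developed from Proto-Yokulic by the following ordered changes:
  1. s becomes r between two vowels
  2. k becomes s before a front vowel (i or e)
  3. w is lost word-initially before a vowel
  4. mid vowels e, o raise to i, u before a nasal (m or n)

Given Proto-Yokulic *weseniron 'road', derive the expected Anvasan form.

Anvasan: *weseniron
  weseniron → wereniron   [rhotacism]
  wereniron (rule 2 does not apply)
  wereniron → ereniron   [glide loss]
  ereniron → erinirun   [pre-nasal raising]
  giving Anvasan erinirun.

erinirun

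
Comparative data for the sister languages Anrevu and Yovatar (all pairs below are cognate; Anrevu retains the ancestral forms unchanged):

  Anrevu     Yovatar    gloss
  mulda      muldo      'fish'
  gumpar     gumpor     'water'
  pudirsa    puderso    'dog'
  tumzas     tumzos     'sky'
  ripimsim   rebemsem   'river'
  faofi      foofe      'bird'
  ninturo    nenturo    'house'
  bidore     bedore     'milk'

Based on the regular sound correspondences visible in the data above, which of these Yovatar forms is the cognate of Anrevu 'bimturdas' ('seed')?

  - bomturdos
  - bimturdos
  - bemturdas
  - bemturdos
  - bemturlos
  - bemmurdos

bemturdos

ripimsim ~ rebemsem — Anrevu i corresponds to Yovatar e after a consonant, before a nasal.
tumzas ~ tumzos — Anrevu a corresponds to Yovatar o after a consonant, before a consonant other than r, m, n, p, b, f, v.
Applying these to Anrevu 'bimturdas':
  bimturdas → bemturdas   (i→e after a consonant, before a nasal)
  bemturdas → bemturdos   (a→o after a consonant, before a consonant other than r, m, n, p, b, f, v)
So the Yovatar cognate is 'bemturdos'.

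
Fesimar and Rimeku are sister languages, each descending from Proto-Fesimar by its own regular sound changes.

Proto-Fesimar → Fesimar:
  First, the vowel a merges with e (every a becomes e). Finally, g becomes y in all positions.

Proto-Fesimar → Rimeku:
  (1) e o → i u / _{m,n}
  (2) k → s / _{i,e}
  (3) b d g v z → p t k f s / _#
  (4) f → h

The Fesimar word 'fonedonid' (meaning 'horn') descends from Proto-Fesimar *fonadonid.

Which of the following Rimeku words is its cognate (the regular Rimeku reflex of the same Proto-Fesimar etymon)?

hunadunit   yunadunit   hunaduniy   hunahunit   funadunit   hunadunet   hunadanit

Rimeku: start from *fonadonid.
  rule 1 (pre-nasal raising): fonadonid → funadunid
  rule 2: no change — funadunid
  rule 3 (final devoicing): funadunid → funadunit
  rule 4 (unconditioned shift): funadunit → hunadunit
  ⇒ Rimeku hunadunit
Only 'hunadunit' matches the regular Rimeku development of *fonadonid.

hunadunit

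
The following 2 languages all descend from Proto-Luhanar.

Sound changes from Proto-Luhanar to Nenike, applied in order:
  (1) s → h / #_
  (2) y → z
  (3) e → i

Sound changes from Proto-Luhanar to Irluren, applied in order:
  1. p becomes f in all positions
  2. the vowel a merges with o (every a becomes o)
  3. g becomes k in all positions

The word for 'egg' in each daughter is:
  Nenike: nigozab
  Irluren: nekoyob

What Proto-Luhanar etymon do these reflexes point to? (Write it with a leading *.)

Position 6: Nenike has a, Irluren has o. Nenike preserves a here (none of its changes turn any other segment into a), so the proto-segment is *a.
Position 5: Nenike has z, Irluren has y. Irluren preserves y here (none of its changes turn any other segment into y), so the proto-segment is *y.
Verify the candidate proto-form against each daughter:
Nenike: *negoyab
  negoyab (rule 1 does not apply)
  negoyab → negozab   [unconditioned shift]
  negozab → nigozab   [vowel merger]
  giving Nenike nigozab.
Irluren: start from *negoyab.
  rule 1: no change — negoyab
  rule 2 (vowel merger): negoyab → negoyob
  rule 3 (unconditioned shift): negoyob → nekoyob
  ⇒ Irluren nekoyob
*negoyab is the unique common source.

*negoyab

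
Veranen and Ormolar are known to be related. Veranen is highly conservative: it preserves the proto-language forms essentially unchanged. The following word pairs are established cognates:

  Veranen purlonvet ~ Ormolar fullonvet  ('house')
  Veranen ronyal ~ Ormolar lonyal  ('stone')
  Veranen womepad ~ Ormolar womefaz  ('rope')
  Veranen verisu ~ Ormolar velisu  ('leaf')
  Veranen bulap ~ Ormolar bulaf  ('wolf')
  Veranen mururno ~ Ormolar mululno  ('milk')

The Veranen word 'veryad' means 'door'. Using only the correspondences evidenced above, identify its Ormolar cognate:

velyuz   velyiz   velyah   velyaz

velyaz

purlonvet ~ fullonvet — Veranen r corresponds to Ormolar l after a vowel, before a consonant other than r, m, n, p, b, f, v.
womepad ~ womefaz — Veranen d corresponds to Ormolar z word-finally.
Applying these to Veranen 'veryad':
  veryad → velyad   (r→l after a vowel, before a consonant other than r, m, n, p, b, f, v)
  velyad → velyaz   (d→z word-finally)
So the Ormolar cognate is 'velyaz'.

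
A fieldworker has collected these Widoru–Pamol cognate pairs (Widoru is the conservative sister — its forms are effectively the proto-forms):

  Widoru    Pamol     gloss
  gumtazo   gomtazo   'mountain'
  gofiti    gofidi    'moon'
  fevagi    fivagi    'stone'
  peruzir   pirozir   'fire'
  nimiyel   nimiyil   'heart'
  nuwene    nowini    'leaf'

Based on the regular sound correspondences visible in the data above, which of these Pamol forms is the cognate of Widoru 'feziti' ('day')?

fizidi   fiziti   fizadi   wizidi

fizidi

nimiyel ~ nimiyil — Widoru e corresponds to Pamol i after a consonant, before a consonant other than r, m, n, p, b, f, v.
gofiti ~ gofidi — Widoru t corresponds to Pamol d between vowels (before a front vowel).
Applying these to Widoru 'feziti':
  feziti → fiziti   (e→i after a consonant, before a consonant other than r, m, n, p, b, f, v)
  fiziti → fizidi   (t→d between vowels (before a front vowel))
So the Pamol cognate is 'fizidi'.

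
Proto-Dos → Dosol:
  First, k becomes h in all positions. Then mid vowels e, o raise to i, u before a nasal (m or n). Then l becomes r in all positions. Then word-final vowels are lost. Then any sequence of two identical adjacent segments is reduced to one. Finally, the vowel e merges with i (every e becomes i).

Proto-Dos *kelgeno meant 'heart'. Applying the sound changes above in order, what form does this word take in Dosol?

hirgin

Dosol: *kelgeno > helgeno > helgino > hergino > hergin > hirgin  (by unconditioned shift, pre-nasal raising, unconditioned shift, apocope, vowel merger)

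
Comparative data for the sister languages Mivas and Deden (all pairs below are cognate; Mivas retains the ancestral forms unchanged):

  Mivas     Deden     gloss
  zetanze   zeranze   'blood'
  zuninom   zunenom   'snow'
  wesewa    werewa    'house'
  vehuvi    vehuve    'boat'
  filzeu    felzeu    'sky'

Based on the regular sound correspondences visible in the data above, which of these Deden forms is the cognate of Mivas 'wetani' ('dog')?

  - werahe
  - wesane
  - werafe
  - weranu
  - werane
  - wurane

zetanze ~ zeranze — Mivas t corresponds to Deden r between vowels (before a back vowel).
vehuvi ~ vehuve — Mivas i corresponds to Deden e word-finally.
Applying these to Mivas 'wetani':
  wetani → werani   (t→r between vowels (before a back vowel))
  werani → werane   (i→e word-finally)
So the Deden cognate is 'werane'.

werane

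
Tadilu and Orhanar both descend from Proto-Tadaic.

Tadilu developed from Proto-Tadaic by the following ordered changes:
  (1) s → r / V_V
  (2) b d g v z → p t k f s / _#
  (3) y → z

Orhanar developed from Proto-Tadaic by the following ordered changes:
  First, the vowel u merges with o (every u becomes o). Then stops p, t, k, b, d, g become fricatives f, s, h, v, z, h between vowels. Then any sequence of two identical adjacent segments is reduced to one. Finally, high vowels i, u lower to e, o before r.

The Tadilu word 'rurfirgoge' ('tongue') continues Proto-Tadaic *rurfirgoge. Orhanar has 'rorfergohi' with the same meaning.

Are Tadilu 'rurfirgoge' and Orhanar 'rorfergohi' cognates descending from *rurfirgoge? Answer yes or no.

Derive the expected Orhanar reflex of *rurfirgoge:
Orhanar: start from *rurfirgoge.
  rule 1 (vowel merger): rurfirgoge → rorfirgoge
  rule 2 (intervocalic lenition): rorfirgoge → rorfirgohe
  rule 3: no change — rorfirgohe
  rule 4 (pre-rhotic lowering): rorfirgohe → rorfergohe
  ⇒ Orhanar rorfergohe
The regular Orhanar reflex would be 'rorfergohe', but the attested form is 'rorfergohi'. The correspondence is irregular, so they are not cognates (the Orhanar form has a different source).

no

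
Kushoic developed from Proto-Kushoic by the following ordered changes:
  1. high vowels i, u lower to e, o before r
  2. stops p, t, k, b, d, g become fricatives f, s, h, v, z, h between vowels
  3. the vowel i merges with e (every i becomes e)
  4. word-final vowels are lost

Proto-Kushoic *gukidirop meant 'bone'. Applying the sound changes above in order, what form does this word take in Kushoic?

guhezerop

Kushoic: *gukidirop
  gukidirop → gukiderop   [pre-rhotic lowering]
  gukiderop → guhizerop   [intervocalic lenition]
  guhizerop → guhezerop   [vowel merger]
  guhezerop (rule 4 does not apply)
  giving Kushoic guhezerop.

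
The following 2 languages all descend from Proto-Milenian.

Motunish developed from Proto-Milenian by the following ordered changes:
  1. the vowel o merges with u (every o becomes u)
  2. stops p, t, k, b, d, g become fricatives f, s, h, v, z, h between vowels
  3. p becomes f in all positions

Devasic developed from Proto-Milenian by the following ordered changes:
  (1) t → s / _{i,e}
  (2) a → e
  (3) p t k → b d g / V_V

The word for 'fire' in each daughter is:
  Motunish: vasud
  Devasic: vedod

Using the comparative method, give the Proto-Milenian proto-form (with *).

*vatod

Position 4: Motunish has u, Devasic has o. Devasic preserves o here (none of its changes turn any other segment into o), so the proto-segment is *o.
Position 2: Motunish has a, Devasic has e. Motunish preserves a here (none of its changes turn any other segment into a), so the proto-segment is *a.
This points to *vatod. Verify forward in each daughter:
Motunish: start from *vatod.
  rule 1 (vowel merger): vatod → vatud
  rule 2 (intervocalic lenition): vatud → vasud
  rule 3: no change — vasud
  ⇒ Motunish vasud
Devasic: start from *vatod.
  rule 1: no change — vatod
  rule 2 (vowel merger): vatod → vetod
  rule 3 (intervocalic voicing): vetod → vedod
  ⇒ Devasic vedod
No other proto-form is consistent with every reflex, so the reconstruction is *vatod.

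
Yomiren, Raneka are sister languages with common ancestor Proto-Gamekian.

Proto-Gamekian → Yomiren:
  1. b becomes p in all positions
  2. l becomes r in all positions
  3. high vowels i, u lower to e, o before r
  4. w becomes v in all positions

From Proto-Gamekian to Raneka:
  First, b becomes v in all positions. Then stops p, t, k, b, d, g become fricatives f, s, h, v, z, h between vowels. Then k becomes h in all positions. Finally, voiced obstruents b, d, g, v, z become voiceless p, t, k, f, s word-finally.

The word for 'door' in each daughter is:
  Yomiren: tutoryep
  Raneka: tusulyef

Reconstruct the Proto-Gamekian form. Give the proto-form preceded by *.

*tutulyeb

Position 3: Yomiren has t, Raneka has s. Yomiren preserves t here (none of its changes turn any other segment into t), so the proto-segment is *t.
Position 8: Yomiren has p, Raneka has f. Taking the neighbouring segments as reconstructed: Yomiren p could go back to *p or *b; Raneka f could go back to *b or *f or *v — the one source consistent with every daughter is *b.
Position 4: Yomiren has o, Raneka has u. Raneka preserves u here (none of its changes turn any other segment into u), so the proto-segment is *u.
Verify the candidate proto-form against each daughter:
Yomiren: *tutulyeb
  tutulyeb → tutulyep   [unconditioned shift]
  tutulyep → tuturyep   [unconditioned shift]
  tuturyep → tutoryep   [pre-rhotic lowering]
  tutoryep (rule 4 does not apply)
  giving Yomiren tutoryep.
Raneka: start from *tutulyeb.
  rule 1 (unconditioned shift): tutulyeb → tutulyev
  rule 2 (intervocalic lenition): tutulyev → tusulyev
  rule 3: no change — tusulyev
  rule 4 (final devoicing): tusulyev → tusulyef
  ⇒ Raneka tusulyef
*tutulyeb is the unique common source.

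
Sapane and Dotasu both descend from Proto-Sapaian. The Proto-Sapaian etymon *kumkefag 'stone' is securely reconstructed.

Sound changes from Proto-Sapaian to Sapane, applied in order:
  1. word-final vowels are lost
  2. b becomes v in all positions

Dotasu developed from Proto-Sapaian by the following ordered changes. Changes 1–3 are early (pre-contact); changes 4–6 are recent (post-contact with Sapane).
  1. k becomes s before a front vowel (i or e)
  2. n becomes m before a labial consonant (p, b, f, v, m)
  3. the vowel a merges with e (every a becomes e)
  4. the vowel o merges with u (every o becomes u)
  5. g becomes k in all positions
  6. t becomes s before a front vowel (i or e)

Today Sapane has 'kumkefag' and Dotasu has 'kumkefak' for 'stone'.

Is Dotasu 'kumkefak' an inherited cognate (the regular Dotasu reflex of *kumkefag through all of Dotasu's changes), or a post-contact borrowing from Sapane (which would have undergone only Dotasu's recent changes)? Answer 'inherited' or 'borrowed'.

borrowed

If inherited, *kumkefag would pass through all of Dotasu's changes:
Dotasu: *kumkefag
  kumkefag → kumsefag   [palatalisation]
  kumsefag (rule 2 does not apply)
  kumsefag → kumsefeg   [vowel merger]
  kumsefeg (rule 4 does not apply)
  kumsefeg → kumsefek   [unconditioned shift]
  kumsefek (rule 6 does not apply)
  giving Dotasu kumsefek.
If borrowed from Sapane 'kumkefag' after the early changes, it would undergo only the recent ones:
  rule 4 (vowel merger): no change (kumkefag)
  rule 5 (unconditioned shift): kumkefag → kumkefak
  rule 6 (palatalisation): no change (kumkefak)
  ⇒ as a loan: kumkefak
Dotasu 'kumkefak' matches the loan outcome 'kumkefak', not the inherited 'kumsefek' — it skipped the early Dotasu changes, so it was borrowed from Sapane.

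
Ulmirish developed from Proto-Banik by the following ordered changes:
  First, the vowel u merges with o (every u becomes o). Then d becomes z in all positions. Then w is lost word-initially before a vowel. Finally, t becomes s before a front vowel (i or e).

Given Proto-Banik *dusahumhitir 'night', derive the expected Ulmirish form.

Ulmirish: start from *dusahumhitir.
  rule 1 (vowel merger): dusahumhitir → dosahomhitir
  rule 2 (unconditioned shift): dosahomhitir → zosahomhitir
  rule 3: no change — zosahomhitir
  rule 4 (palatalisation): zosahomhitir → zosahomhisir
  ⇒ Ulmirish zosahomhisir

zosahomhisir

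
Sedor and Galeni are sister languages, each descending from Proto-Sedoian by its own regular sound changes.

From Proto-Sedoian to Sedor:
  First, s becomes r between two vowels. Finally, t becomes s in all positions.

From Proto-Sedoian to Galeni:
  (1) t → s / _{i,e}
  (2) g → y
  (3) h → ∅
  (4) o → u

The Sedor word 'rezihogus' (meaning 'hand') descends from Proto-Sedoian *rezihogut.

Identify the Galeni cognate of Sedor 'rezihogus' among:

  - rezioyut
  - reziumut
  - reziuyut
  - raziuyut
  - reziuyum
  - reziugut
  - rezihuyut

reziuyut

Galeni: *rezihogut
  rezihogut (rule 1 does not apply)
  rezihogut → rezihoyut   [unconditioned shift]
  rezihoyut → rezioyut   [h-loss]
  rezioyut → reziuyut   [vowel merger]
  giving Galeni reziuyut.
Only 'reziuyut' matches the regular Galeni development of *rezihogut.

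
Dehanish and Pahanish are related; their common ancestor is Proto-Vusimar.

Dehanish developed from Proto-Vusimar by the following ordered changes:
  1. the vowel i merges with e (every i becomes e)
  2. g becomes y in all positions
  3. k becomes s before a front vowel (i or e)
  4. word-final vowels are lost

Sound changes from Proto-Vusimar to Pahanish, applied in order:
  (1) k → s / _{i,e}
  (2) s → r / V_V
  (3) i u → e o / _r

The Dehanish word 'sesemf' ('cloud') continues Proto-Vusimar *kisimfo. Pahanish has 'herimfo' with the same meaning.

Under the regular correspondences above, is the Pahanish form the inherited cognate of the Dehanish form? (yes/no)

Derive the expected Pahanish reflex of *kisimfo:
Pahanish: *kisimfo
  kisimfo → sisimfo   [palatalisation]
  sisimfo → sirimfo   [rhotacism]
  sirimfo → serimfo   [pre-rhotic lowering]
  giving Pahanish serimfo.
The regular Pahanish reflex would be 'serimfo', but the attested form is 'herimfo'. The correspondence is irregular, so they are not cognates (the Pahanish form has a different source).

no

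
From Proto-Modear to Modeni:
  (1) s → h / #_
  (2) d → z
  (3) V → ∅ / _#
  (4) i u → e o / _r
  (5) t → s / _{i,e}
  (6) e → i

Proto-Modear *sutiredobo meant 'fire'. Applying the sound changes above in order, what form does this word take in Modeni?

husirizob

Modeni: *sutiredobo
  sutiredobo → hutiredobo   [debuccalisation]
  hutiredobo → hutirezobo   [unconditioned shift]
  hutirezobo → hutirezob   [apocope]
  hutirezob → huterezob   [pre-rhotic lowering]
  huterezob → huserezob   [palatalisation]
  huserezob → husirizob   [vowel merger]
  giving Modeni husirizob.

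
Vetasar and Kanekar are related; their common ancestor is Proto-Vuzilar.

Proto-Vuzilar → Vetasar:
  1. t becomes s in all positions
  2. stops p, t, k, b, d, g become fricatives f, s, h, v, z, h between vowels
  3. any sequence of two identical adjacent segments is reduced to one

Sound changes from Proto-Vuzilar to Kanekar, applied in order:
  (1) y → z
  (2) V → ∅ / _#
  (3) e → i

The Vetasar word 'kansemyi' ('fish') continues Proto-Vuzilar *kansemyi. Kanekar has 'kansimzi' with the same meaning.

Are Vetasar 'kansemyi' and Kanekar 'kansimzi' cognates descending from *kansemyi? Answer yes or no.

Derive the expected Kanekar reflex of *kansemyi:
Kanekar: start from *kansemyi.
  rule 1 (unconditioned shift): kansemyi → kansemzi
  rule 2 (apocope): kansemzi → kansemz
  rule 3 (vowel merger): kansemz → kansimz
  ⇒ Kanekar kansimz
The regular Kanekar reflex would be 'kansimz', but the attested form is 'kansimzi'. The correspondence is irregular, so they are not cognates (the Kanekar form has a different source).

no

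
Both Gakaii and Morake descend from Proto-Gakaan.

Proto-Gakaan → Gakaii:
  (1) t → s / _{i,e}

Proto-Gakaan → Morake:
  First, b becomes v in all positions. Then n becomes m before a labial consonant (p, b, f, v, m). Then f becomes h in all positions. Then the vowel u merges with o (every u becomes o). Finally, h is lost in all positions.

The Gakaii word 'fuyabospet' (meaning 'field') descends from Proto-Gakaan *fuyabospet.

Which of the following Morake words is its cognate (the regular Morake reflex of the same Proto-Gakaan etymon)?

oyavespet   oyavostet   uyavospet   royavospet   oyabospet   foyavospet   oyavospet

Morake: start from *fuyabospet.
  rule 1 (unconditioned shift): fuyabospet → fuyavospet
  rule 2: no change — fuyavospet
  rule 3 (unconditioned shift): fuyavospet → huyavospet
  rule 4 (vowel merger): huyavospet → hoyavospet
  rule 5 (h-loss): hoyavospet → oyavospet
  ⇒ Morake oyavospet
Among the options, 'oyavospet' alone shows every Morake change applied in order.

oyavospet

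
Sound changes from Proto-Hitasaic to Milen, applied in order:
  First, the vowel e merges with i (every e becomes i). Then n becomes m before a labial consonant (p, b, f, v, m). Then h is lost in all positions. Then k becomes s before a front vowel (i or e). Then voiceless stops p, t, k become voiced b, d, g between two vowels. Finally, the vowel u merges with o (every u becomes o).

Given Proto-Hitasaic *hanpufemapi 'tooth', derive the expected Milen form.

Milen: *hanpufemapi
  hanpufemapi → hanpufimapi   [vowel merger]
  hanpufimapi → hampufimapi   [nasal place assimilation]
  hampufimapi → ampufimapi   [h-loss]
  ampufimapi (rule 4 does not apply)
  ampufimapi → ampufimabi   [intervocalic voicing]
  ampufimabi → ampofimabi   [vowel merger]
  giving Milen ampofimabi.

ampofimabi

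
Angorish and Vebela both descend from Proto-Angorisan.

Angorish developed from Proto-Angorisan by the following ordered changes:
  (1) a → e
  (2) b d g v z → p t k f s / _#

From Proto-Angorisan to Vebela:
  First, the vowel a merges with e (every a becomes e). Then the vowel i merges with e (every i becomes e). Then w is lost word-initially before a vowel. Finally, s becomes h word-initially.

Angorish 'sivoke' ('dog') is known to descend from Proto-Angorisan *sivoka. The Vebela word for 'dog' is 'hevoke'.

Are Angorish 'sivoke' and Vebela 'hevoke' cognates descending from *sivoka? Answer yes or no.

Derive the expected Vebela reflex of *sivoka:
Vebela: *sivoka > sivoke > sevoke > hevoke  (by vowel merger, vowel merger, debuccalisation)
Vebela 'hevoke' matches the regular reflex exactly, so the pair is cognate.

yes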